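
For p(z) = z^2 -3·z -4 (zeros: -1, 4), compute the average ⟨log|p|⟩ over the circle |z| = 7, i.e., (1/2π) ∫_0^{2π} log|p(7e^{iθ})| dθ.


Zeros: -1, 4; r = 7.
Inside |z| < r: -1, 4. Outside (|z| ≥ r): ∅.
p(0) = -4, so log|p(0)| = log(4) = 1.3863.
Apply Jensen: I(r) = log|p(0)| + Σ_k log(r/|z_k|), summed over zeros inside |z| < r.
  log(r/|z_k|) for z_k = -1: log(7/1) = 1.9459
  log(r/|z_k|) for z_k = 4: log(7/4) = 0.5596
Sum over inside zeros: 2.5055.
I(r) = log|p(0)| + (inside sum) = 1.3863 + 2.5055 = 3.8918.
Closed form (all zeros inside, monic): I(r) = n·log(r) = 2·log(7) = 3.8918. ✓

I(r) ≈ 3.8918.


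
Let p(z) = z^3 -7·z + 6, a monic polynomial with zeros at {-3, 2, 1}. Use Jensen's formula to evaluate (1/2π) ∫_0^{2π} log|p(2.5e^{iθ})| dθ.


Zeros: -3, 1, 2; r = 2.5.
Inside |z| < r: 1, 2. Outside (|z| ≥ r): -3.
p(0) = 6, so log|p(0)| = log(6) = 1.7918.
Apply Jensen: I(r) = log|p(0)| + Σ_k log(r/|z_k|), summed over zeros inside |z| < r.
  log(r/|z_k|) for z_k = 2: log(2.5/2) = 0.2231
  log(r/|z_k|) for z_k = 1: log(2.5/1) = 0.9163
  Outside zeros (-3) contribute nothing to the Jensen sum.
Sum over inside zeros: 1.1394.
I(r) = log|p(0)| + (inside sum) = 1.7918 + 1.1394 = 2.9312.
Note: since some zeros are outside |z| ≤ r, the simplified n·log(r) form does NOT apply — only the inside zeros contribute.

I(r) ≈ 2.9312.


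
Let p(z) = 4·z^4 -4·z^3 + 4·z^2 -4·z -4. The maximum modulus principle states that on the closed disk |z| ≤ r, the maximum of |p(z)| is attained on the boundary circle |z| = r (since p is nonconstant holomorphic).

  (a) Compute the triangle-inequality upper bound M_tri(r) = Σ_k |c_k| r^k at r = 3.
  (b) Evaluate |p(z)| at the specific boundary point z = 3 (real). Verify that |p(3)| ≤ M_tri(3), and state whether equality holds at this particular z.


Coefficients: c_0 = -4, c_1 = -4, c_2 = 4, c_3 = -4, c_4 = 4. Radius r = 3.
Part (a). Triangle bound: M_tri(r) = Σ_k |c_k| r^k
  = |-4|·3^0 + |-4|·3^1 + |4|·3^2 + |-4|·3^3 + |4|·3^4
  = 4 + 12 + 36 + 108 + 324 = 484.
This bounds M(r) := max_{|z|=r} |p(z)| from above; equality holds iff all terms c_k z^k can be made to align in phase at a single z on |z|=r.
Part (b). At z = 3 (real, on the circle |z| = r):
  p(3) = (-4)·3^0 + (-4)·3^1 + (4)·3^2 + (-4)·3^3 + (4)·3^4 = 236.
  |p(3)| = 236.
Check: |p(3)| = 236 ≤ 484 = M_tri(3). ✓ Equality does not hold at z = 3 (the coefficients have mixed signs, so the terms do not all align in phase there).

M_tri(3) = 484; |p(3)| = 236; equality at z=3: no.


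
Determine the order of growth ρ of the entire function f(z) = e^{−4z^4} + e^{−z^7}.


Each summand is entire of order 4 and 7 respectively (as in the single-exponential case). The order of a sum is at most the max of the orders, so ρ ≤ 7. For the lower bound: on |z|=r choose arg z so that -1z^7 is real positive; then |e^{-1z^7}| = e^{1r^7} while |e^{-4z^4}| ≤ e^{4r^4} = o(e^{1r^7}). So |f| ≥ e^{1r^7}(1 − o(1)) and ρ ≥ 7. Hence ρ = max(4, 7) = 7.
Therefore ρ = 7.

Order ρ = 7.


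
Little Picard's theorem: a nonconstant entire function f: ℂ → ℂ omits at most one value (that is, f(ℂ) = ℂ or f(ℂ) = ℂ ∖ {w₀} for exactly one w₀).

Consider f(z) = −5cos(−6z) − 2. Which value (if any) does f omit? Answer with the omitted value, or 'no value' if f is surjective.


Little Picard bounds the complement of f(ℂ) to at most one point.
cos is entire and surjective onto ℂ: for every w ∈ ℂ, cos(ζ) = w has a solution ζ ∈ ℂ (e.g., via the complex inverse arccos). With ζ = −6z this gives z = ζ/(-6). Then -5·cos(−6z) takes every value in -5·ℂ = ℂ, and adding -2 is a bijection of ℂ. So f is surjective and omits no value. (Note: only on the real line is cos bounded by [−1, 1].)

Omitted value: no value.


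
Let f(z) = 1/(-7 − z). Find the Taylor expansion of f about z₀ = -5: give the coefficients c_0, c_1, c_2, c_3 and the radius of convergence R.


Let w = z − z₀, so z = z₀ + w.
Then -7 − z = -7 − (z₀ + w) = (-7 − z₀) − w = -2 − w.
f(z) = 1/(-2 − w) = (1/(-2)) · 1/(1 − w/(-2)) = Σ_{n≥0} w^n / (-2)^(n+1).
So c_n = 1/(-2)^(n+1):
  c_0 = 1/(-2)^1 = -1/2.
  c_1 = 1/(-2)^2 = 1/4.
  c_2 = 1/(-2)^3 = -1/8.
  c_3 = 1/(-2)^4 = 1/16.
The series is valid for |w/d| < 1, i.e. |z − z₀| < |d|.
Radius of convergence: R = |-7 − z₀| = |-2| = 2 (distance from z₀ to the singularity z = -7).

c_0 = -1/2, c_1 = 1/4, c_2 = -1/8, c_3 = 1/16; R = 2.


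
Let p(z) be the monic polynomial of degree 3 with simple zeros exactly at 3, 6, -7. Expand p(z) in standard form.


The polynomial is p(z) = ∏_{α ∈ S} (z − α), where S = {3, 6, -7}.
Expanding the product yields: p(z) = z^3 -2·z^2 -45·z + 126.
The resulting polynomial has degree 3 and real coefficients as required.

p(z) = z^3 -2·z^2 -45·z + 126.


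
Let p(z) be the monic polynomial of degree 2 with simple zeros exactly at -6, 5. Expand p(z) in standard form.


The polynomial is p(z) = ∏_{α ∈ S} (z − α), where S = {-6, 5}.
Expanding the product yields: p(z) = z^2 + z -30.
The resulting polynomial has degree 2 and real coefficients as required.

p(z) = z^2 + z -30.


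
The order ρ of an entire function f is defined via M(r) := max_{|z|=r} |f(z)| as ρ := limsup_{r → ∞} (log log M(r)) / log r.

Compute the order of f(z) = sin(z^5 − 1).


Write sin(w) = (e^{iw} ± e^{−iw})/(2 or 2i), so |sin(w)| ≤ e^{|w|}. With w = z^5 − 1, |w| ≤ 1r^5 + 1 on |z|=r, giving M(r) ≤ e^{1r^5 + 1} and ρ ≤ 5. For the lower bound, choose z on |z|=r with 1z^5 purely imaginary of modulus 1r^5; then |sin(z^5 − 1)| grows like e^{1r^5}/2, so ρ ≥ 5. Hence ρ = 5.
Therefore ρ = 5.

Order ρ = 5.


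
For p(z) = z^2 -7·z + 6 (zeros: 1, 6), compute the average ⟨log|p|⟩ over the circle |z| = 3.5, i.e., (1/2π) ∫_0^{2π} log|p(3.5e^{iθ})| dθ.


Zeros: 1, 6; r = 3.5.
Inside |z| < r: 1. Outside (|z| ≥ r): 6.
p(0) = 6, so log|p(0)| = log(6) = 1.7918.
Apply Jensen: I(r) = log|p(0)| + Σ_k log(r/|z_k|), summed over zeros inside |z| < r.
  log(r/|z_k|) for z_k = 1: log(3.5/1) = 1.2528
  Outside zeros (6) contribute nothing to the Jensen sum.
Sum over inside zeros: 1.2528.
I(r) = log|p(0)| + (inside sum) = 1.7918 + 1.2528 = 3.0445.
Note: since some zeros are outside |z| ≤ r, the simplified n·log(r) form does NOT apply — only the inside zeros contribute.

I(r) ≈ 3.0445.


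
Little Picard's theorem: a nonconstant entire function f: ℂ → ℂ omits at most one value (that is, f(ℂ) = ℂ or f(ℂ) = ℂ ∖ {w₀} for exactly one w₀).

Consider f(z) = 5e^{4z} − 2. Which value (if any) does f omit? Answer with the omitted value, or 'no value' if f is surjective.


Little Picard bounds the complement of f(ℂ) to at most one point.
e^{4z} is never zero on ℂ, so 5·e^{4z} takes every value in ℂ ∖ {0}. Adding -2 shifts the range to ℂ ∖ {-2}. Thus f omits exactly the value -2.

Omitted value: -2.


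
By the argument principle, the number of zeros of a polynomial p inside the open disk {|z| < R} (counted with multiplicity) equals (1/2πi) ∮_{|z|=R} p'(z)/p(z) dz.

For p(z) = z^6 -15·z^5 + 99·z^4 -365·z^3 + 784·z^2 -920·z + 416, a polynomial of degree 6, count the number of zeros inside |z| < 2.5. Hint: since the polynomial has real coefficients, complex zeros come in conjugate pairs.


The zeros of p are: (3 + 2i), (3 - 2i), 4, 1, (2 + 2i), (2 - 2i).
Their magnitudes are: 3.606, 3.606, 4, 1, 2.828, 2.828.
Zeros with |z| < R = 2.5: 1.
Count = 1.
By the argument principle, (1/2πi) ∮_{|z|=R} p'(z)/p(z) dz equals exactly this count.

Number of zeros inside |z| < 2.5: 1.


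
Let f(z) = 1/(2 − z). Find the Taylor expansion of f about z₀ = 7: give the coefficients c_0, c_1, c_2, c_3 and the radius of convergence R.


Let w = z − z₀, so z = z₀ + w.
Then 2 − z = 2 − (z₀ + w) = (2 − z₀) − w = -5 − w.
f(z) = 1/(-5 − w) = (1/(-5)) · 1/(1 − w/(-5)) = Σ_{n≥0} w^n / (-5)^(n+1).
So c_n = 1/(-5)^(n+1):
  c_0 = 1/(-5)^1 = -1/5.
  c_1 = 1/(-5)^2 = 1/25.
  c_2 = 1/(-5)^3 = -1/125.
  c_3 = 1/(-5)^4 = 1/625.
The series is valid for |w/d| < 1, i.e. |z − z₀| < |d|.
Radius of convergence: R = |2 − z₀| = |-5| = 5 (distance from z₀ to the singularity z = 2).

c_0 = -1/5, c_1 = 1/25, c_2 = -1/125, c_3 = 1/625; R = 5.


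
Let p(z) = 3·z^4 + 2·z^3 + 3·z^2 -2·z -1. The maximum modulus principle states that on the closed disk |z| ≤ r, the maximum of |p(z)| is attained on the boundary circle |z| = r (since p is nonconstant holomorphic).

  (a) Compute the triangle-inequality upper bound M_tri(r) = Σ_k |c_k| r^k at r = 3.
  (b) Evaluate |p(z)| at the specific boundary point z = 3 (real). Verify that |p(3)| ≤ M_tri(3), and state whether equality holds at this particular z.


Coefficients: c_0 = -1, c_1 = -2, c_2 = 3, c_3 = 2, c_4 = 3. Radius r = 3.
Part (a). Triangle bound: M_tri(r) = Σ_k |c_k| r^k
  = |-1|·3^0 + |-2|·3^1 + |3|·3^2 + |2|·3^3 + |3|·3^4
  = 1 + 6 + 27 + 54 + 243 = 331.
This bounds M(r) := max_{|z|=r} |p(z)| from above; equality holds iff all terms c_k z^k can be made to align in phase at a single z on |z|=r.
Part (b). At z = 3 (real, on the circle |z| = r):
  p(3) = (-1)·3^0 + (-2)·3^1 + (3)·3^2 + (2)·3^3 + (3)·3^4 = 317.
  |p(3)| = 317.
Check: |p(3)| = 317 ≤ 331 = M_tri(3). ✓ Equality does not hold at z = 3 (the coefficients have mixed signs, so the terms do not all align in phase there).

M_tri(3) = 331; |p(3)| = 317; equality at z=3: no.


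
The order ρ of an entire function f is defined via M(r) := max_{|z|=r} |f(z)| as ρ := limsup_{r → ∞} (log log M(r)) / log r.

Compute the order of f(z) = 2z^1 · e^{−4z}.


M(r) = max_{|z|=r} |2|·|z|^1·|e^{−4z}| = 2·r^1 · e^{4r^1} (the factors attain their maxima compatibly on |z|=r). Then log M(r) = log 2 + 1·log r + 4r^1, dominated by the last term, so log log M(r) ~ 1·log r. The polynomial factor 2z^1 contributes only a log r term and does not affect the order. ρ = 1.
Therefore ρ = 1.

Order ρ = 1.


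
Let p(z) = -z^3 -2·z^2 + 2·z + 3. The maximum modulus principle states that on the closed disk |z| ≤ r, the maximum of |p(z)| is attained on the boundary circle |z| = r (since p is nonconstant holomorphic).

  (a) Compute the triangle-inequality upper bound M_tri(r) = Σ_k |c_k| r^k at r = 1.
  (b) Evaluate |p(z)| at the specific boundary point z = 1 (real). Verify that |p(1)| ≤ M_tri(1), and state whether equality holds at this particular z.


Coefficients: c_0 = 3, c_1 = 2, c_2 = -2, c_3 = -1. Radius r = 1.
Part (a). Triangle bound: M_tri(r) = Σ_k |c_k| r^k
  = |3|·1^0 + |2|·1^1 + |-2|·1^2 + |-1|·1^3
  = 3 + 2 + 2 + 1 = 8.
This bounds M(r) := max_{|z|=r} |p(z)| from above; equality holds iff all terms c_k z^k can be made to align in phase at a single z on |z|=r.
Part (b). At z = 1 (real, on the circle |z| = r):
  p(1) = (3)·1^0 + (2)·1^1 + (-2)·1^2 + (-1)·1^3 = 2.
  |p(1)| = 2.
Check: |p(1)| = 2 ≤ 8 = M_tri(1). ✓ Equality does not hold at z = 1 (the coefficients have mixed signs, so the terms do not all align in phase there).

M_tri(1) = 8; |p(1)| = 2; equality at z=1: no.


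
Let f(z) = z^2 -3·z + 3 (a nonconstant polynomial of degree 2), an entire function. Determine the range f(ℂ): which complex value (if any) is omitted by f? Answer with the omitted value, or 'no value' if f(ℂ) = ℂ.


Little Picard bounds the complement of f(ℂ) to at most one point.
For every w ∈ ℂ, the equation p(z) − w = 0 is a nonconstant polynomial in z and hence has at least one root by the fundamental theorem of algebra. So p is surjective onto ℂ, omitting no value.

Omitted value: no value.


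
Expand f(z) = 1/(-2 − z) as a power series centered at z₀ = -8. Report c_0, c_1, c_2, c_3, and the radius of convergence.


Let w = z − z₀, so z = z₀ + w.
Then -2 − z = -2 − (z₀ + w) = (-2 − z₀) − w = 6 − w.
f(z) = 1/(6 − w) = (1/(6)) · 1/(1 − w/(6)) = Σ_{n≥0} w^n / (6)^(n+1).
So c_n = 1/(6)^(n+1):
  c_0 = 1/(6)^1 = 1/6.
  c_1 = 1/(6)^2 = 1/36.
  c_2 = 1/(6)^3 = 1/216.
  c_3 = 1/(6)^4 = 1/1296.
The series is valid for |w/d| < 1, i.e. |z − z₀| < |d|.
Radius of convergence: R = |-2 − z₀| = |6| = 6 (distance from z₀ to the singularity z = -2).

c_0 = 1/6, c_1 = 1/36, c_2 = 1/216, c_3 = 1/1296; R = 6.


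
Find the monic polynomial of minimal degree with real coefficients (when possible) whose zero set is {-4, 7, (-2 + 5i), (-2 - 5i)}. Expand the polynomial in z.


The polynomial is p(z) = ∏_{α ∈ S} (z − α), where S = {-4, 7, (-2 + 5i), (-2 - 5i)}.
Expanding the product yields: p(z) = z^4 + z^3 -11·z^2 -199·z -812.
Note conjugate pairs combine to real quadratics: (z − (-2+5i))(z − (-2−5i)) = z² + 4z + 29.
The resulting polynomial has degree 4 and real coefficients as required.

p(z) = z^4 + z^3 -11·z^2 -199·z -812.


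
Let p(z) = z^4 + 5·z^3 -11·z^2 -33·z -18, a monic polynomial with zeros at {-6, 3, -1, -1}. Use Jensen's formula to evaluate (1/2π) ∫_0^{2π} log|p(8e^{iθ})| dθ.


Zeros: -6, -1, -1, 3; r = 8.
Inside |z| < r: -6, -1, -1, 3. Outside (|z| ≥ r): ∅.
p(0) = -18, so log|p(0)| = log(18) = 2.8904.
Apply Jensen: I(r) = log|p(0)| + Σ_k log(r/|z_k|), summed over zeros inside |z| < r.
  log(r/|z_k|) for z_k = -6: log(8/6) = 0.2877
  log(r/|z_k|) for z_k = 3: log(8/3) = 0.9808
  log(r/|z_k|) for z_k = -1: log(8/1) = 2.0794
  log(r/|z_k|) for z_k = -1: log(8/1) = 2.0794
Sum over inside zeros: 5.4274.
I(r) = log|p(0)| + (inside sum) = 2.8904 + 5.4274 = 8.3178.
Closed form (all zeros inside, monic): I(r) = n·log(r) = 4·log(8) = 8.3178. ✓

I(r) ≈ 8.3178.


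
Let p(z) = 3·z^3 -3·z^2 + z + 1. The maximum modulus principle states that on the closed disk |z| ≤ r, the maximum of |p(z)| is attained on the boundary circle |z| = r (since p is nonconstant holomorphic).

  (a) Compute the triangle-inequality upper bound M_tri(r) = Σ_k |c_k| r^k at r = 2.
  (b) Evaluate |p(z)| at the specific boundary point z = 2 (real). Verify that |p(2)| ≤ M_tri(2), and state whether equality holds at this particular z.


Coefficients: c_0 = 1, c_1 = 1, c_2 = -3, c_3 = 3. Radius r = 2.
Part (a). Triangle bound: M_tri(r) = Σ_k |c_k| r^k
  = |1|·2^0 + |1|·2^1 + |-3|·2^2 + |3|·2^3
  = 1 + 2 + 12 + 24 = 39.
This bounds M(r) := max_{|z|=r} |p(z)| from above; equality holds iff all terms c_k z^k can be made to align in phase at a single z on |z|=r.
Part (b). At z = 2 (real, on the circle |z| = r):
  p(2) = (1)·2^0 + (1)·2^1 + (-3)·2^2 + (3)·2^3 = 15.
  |p(2)| = 15.
Check: |p(2)| = 15 ≤ 39 = M_tri(2). ✓ Equality does not hold at z = 2 (the coefficients have mixed signs, so the terms do not all align in phase there).

M_tri(2) = 39; |p(2)| = 15; equality at z=2: no.


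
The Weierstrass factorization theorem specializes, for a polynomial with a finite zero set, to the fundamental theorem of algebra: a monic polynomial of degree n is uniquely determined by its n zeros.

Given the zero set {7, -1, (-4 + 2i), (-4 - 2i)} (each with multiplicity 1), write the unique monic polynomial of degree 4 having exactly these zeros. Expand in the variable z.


The polynomial is p(z) = ∏_{α ∈ S} (z − α), where S = {7, -1, (-4 + 2i), (-4 - 2i)}.
Expanding the product yields: p(z) = z^4 + 2·z^3 -35·z^2 -176·z -140.
Note conjugate pairs combine to real quadratics: (z − (-4+2i))(z − (-4−2i)) = z² + 8z + 20.
The resulting polynomial has degree 4 and real coefficients as required.

p(z) = z^4 + 2·z^3 -35·z^2 -176·z -140.


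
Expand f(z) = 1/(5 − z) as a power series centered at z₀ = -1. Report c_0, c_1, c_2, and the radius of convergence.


Let w = z − z₀, so z = z₀ + w.
Then 5 − z = 5 − (z₀ + w) = (5 − z₀) − w = 6 − w.
f(z) = 1/(6 − w) = (1/(6)) · 1/(1 − w/(6)) = Σ_{n≥0} w^n / (6)^(n+1).
So c_n = 1/(6)^(n+1):
  c_0 = 1/(6)^1 = 1/6.
  c_1 = 1/(6)^2 = 1/36.
  c_2 = 1/(6)^3 = 1/216.
The series is valid for |w/d| < 1, i.e. |z − z₀| < |d|.
Radius of convergence: R = |5 − z₀| = |6| = 6 (distance from z₀ to the singularity z = 5).

c_0 = 1/6, c_1 = 1/36, c_2 = 1/216; R = 6.


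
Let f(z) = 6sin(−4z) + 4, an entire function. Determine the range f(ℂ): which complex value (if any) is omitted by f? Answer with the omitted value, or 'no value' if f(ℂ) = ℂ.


Little Picard bounds the complement of f(ℂ) to at most one point.
sin is entire and surjective onto ℂ: for every w ∈ ℂ, sin(ζ) = w has a solution ζ ∈ ℂ (e.g., via the complex inverse arcsin). With ζ = −4z this gives z = ζ/(-4). Then 6·sin(−4z) takes every value in 6·ℂ = ℂ, and adding 4 is a bijection of ℂ. So f is surjective and omits no value. (Note: only on the real line is sin bounded by [−1, 1].)

Omitted value: no value.


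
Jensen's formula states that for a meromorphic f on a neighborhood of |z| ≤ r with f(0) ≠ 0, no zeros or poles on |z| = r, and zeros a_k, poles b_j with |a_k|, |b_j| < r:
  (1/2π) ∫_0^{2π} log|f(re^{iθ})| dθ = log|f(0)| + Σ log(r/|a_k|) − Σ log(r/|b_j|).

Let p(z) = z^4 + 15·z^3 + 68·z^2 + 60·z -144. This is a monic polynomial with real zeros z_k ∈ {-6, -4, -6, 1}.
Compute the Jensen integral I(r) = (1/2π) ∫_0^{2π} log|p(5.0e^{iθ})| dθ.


Zeros: -6, -6, -4, 1; r = 5.0.
Inside |z| < r: -4, 1. Outside (|z| ≥ r): -6, -6.
p(0) = -144, so log|p(0)| = log(144) = 4.9698.
Apply Jensen: I(r) = log|p(0)| + Σ_k log(r/|z_k|), summed over zeros inside |z| < r.
  log(r/|z_k|) for z_k = -4: log(5.0/4) = 0.2231
  log(r/|z_k|) for z_k = 1: log(5.0/1) = 1.6094
  Outside zeros (-6, -6) contribute nothing to the Jensen sum.
Sum over inside zeros: 1.8326.
I(r) = log|p(0)| + (inside sum) = 4.9698 + 1.8326 = 6.8024.
Note: since some zeros are outside |z| ≤ r, the simplified n·log(r) form does NOT apply — only the inside zeros contribute.

I(r) ≈ 6.8024.


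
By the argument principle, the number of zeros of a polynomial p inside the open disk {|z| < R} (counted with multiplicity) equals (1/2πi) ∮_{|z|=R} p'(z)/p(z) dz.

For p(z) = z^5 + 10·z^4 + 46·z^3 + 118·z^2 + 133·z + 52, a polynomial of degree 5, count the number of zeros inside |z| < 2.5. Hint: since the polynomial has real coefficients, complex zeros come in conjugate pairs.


The zeros of p are: -1, (-2 + 3i), (-2 - 3i), -4, -1.
Their magnitudes are: 1, 3.606, 3.606, 4, 1.
Zeros with |z| < R = 2.5: -1, -1.
Count = 2.
By the argument principle, (1/2πi) ∮_{|z|=R} p'(z)/p(z) dz equals exactly this count.

Number of zeros inside |z| < 2.5: 2.


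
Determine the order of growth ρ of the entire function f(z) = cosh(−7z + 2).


cosh(w) is a linear combination of e^{iw} and e^{−iw} (or e^w, e^{−w} in the hyperbolic case), so |cosh(w)| ≤ e^{|w|}. With w = −7z + 2, |w| ≤ 7|z| + 2 = 7r + 2 on |z| = r, giving M(r) ≤ e^{7r + 2}, so ρ ≤ 1. On a suitable ray (z = it for sin/cos; z = t for sinh/cosh, t real → ∞), |cosh(−7z + 2)| grows like e^{7|t|}/2, so ρ ≥ 1. Hence ρ = 1.
Therefore ρ = 1.

Order ρ = 1.


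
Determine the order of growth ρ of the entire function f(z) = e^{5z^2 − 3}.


|e^{5z^2 − 3}| = e^{Re(5·z^2) + -3} ≤ e^{5|z|^2 + -3} = e^{5r^2 + -3} on |z| = r, so ρ ≤ 2. Choosing z on |z|=r so that 5·z^2 is real positive (always possible by picking arg z appropriately) gives |f(z)| = e^{5r^2 + -3}, matching the bound. The additive constant -3 does not affect log log M(r) ~ 2·log r. Hence ρ = 2.
Therefore ρ = 2.

Order ρ = 2.


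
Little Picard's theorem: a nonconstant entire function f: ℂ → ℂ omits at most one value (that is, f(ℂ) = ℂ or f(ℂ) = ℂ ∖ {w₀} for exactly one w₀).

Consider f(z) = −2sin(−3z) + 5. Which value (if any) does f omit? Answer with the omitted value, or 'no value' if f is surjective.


Little Picard bounds the complement of f(ℂ) to at most one point.
sin is entire and surjective onto ℂ: for every w ∈ ℂ, sin(ζ) = w has a solution ζ ∈ ℂ (e.g., via the complex inverse arcsin). With ζ = −3z this gives z = ζ/(-3). Then -2·sin(−3z) takes every value in -2·ℂ = ℂ, and adding 5 is a bijection of ℂ. So f is surjective and omits no value. (Note: only on the real line is sin bounded by [−1, 1].)

Omitted value: no value.


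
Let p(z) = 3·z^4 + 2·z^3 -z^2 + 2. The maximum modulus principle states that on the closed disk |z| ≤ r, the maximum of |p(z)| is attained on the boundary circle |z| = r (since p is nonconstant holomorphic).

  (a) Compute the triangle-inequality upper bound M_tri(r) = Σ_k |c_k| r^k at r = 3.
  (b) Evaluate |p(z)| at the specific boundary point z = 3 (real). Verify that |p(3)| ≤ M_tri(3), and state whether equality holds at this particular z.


Coefficients: c_0 = 2, c_1 = 0, c_2 = -1, c_3 = 2, c_4 = 3. Radius r = 3.
Part (a). Triangle bound: M_tri(r) = Σ_k |c_k| r^k
  = |2|·3^0 + |0|·3^1 + |-1|·3^2 + |2|·3^3 + |3|·3^4
  = 2 + 0 + 9 + 54 + 243 = 308.
This bounds M(r) := max_{|z|=r} |p(z)| from above; equality holds iff all terms c_k z^k can be made to align in phase at a single z on |z|=r.
Part (b). At z = 3 (real, on the circle |z| = r):
  p(3) = (2)·3^0 + (0)·3^1 + (-1)·3^2 + (2)·3^3 + (3)·3^4 = 290.
  |p(3)| = 290.
Check: |p(3)| = 290 ≤ 308 = M_tri(3). ✓ Equality does not hold at z = 3 (the coefficients have mixed signs, so the terms do not all align in phase there).

M_tri(3) = 308; |p(3)| = 290; equality at z=3: no.


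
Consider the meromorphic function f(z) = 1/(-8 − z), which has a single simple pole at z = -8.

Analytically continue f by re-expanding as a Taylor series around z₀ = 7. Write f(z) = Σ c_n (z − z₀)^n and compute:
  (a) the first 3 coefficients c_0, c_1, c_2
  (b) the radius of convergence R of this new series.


Let w = z − z₀, so z = z₀ + w.
Then -8 − z = -8 − (z₀ + w) = (-8 − z₀) − w = -15 − w.
f(z) = 1/(-15 − w) = (1/(-15)) · 1/(1 − w/(-15)) = Σ_{n≥0} w^n / (-15)^(n+1).
So c_n = 1/(-15)^(n+1):
  c_0 = 1/(-15)^1 = -1/15.
  c_1 = 1/(-15)^2 = 1/225.
  c_2 = 1/(-15)^3 = -1/3375.
The series is valid for |w/d| < 1, i.e. |z − z₀| < |d|.
Radius of convergence: R = |-8 − z₀| = |-15| = 15 (distance from z₀ to the singularity z = -8).

c_0 = -1/15, c_1 = 1/225, c_2 = -1/3375; R = 15.


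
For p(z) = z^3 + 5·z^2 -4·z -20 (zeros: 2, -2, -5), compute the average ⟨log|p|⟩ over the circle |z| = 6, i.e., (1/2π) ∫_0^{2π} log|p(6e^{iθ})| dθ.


Zeros: -5, -2, 2; r = 6.
Inside |z| < r: -5, -2, 2. Outside (|z| ≥ r): ∅.
p(0) = -20, so log|p(0)| = log(20) = 2.9957.
Apply Jensen: I(r) = log|p(0)| + Σ_k log(r/|z_k|), summed over zeros inside |z| < r.
  log(r/|z_k|) for z_k = 2: log(6/2) = 1.0986
  log(r/|z_k|) for z_k = -2: log(6/2) = 1.0986
  log(r/|z_k|) for z_k = -5: log(6/5) = 0.1823
Sum over inside zeros: 2.3795.
I(r) = log|p(0)| + (inside sum) = 2.9957 + 2.3795 = 5.3753.
Closed form (all zeros inside, monic): I(r) = n·log(r) = 3·log(6) = 5.3753. ✓

I(r) ≈ 5.3753.


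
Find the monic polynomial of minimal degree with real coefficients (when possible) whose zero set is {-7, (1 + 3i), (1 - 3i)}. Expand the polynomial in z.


The polynomial is p(z) = ∏_{α ∈ S} (z − α), where S = {-7, (1 + 3i), (1 - 3i)}.
Expanding the product yields: p(z) = z^3 + 5·z^2 -4·z + 70.
Note conjugate pairs combine to real quadratics: (z − (1+3i))(z − (1−3i)) = z² − 2z + 10.
The resulting polynomial has degree 3 and real coefficients as required.

p(z) = z^3 + 5·z^2 -4·z + 70.


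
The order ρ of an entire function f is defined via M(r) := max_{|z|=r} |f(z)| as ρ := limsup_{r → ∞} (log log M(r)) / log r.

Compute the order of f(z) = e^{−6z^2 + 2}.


|e^{−6z^2 + 2}| = e^{Re(-6·z^2) + 2} ≤ e^{6|z|^2 + 2} = e^{6r^2 + 2} on |z| = r, so ρ ≤ 2. Choosing z on |z|=r so that -6·z^2 is real positive (always possible by picking arg z appropriately) gives |f(z)| = e^{6r^2 + 2}, matching the bound. The additive constant 2 does not affect log log M(r) ~ 2·log r. Hence ρ = 2.
Therefore ρ = 2.

Order ρ = 2.


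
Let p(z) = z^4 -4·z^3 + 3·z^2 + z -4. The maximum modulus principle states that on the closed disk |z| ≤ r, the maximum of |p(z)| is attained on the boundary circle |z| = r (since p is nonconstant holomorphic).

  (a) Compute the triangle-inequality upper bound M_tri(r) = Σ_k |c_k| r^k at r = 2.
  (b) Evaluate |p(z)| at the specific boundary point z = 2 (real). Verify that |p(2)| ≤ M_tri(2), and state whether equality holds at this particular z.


Coefficients: c_0 = -4, c_1 = 1, c_2 = 3, c_3 = -4, c_4 = 1. Radius r = 2.
Part (a). Triangle bound: M_tri(r) = Σ_k |c_k| r^k
  = |-4|·2^0 + |1|·2^1 + |3|·2^2 + |-4|·2^3 + |1|·2^4
  = 4 + 2 + 12 + 32 + 16 = 66.
This bounds M(r) := max_{|z|=r} |p(z)| from above; equality holds iff all terms c_k z^k can be made to align in phase at a single z on |z|=r.
Part (b). At z = 2 (real, on the circle |z| = r):
  p(2) = (-4)·2^0 + (1)·2^1 + (3)·2^2 + (-4)·2^3 + (1)·2^4 = -6.
  |p(2)| = 6.
Check: |p(2)| = 6 ≤ 66 = M_tri(2). ✓ Equality does not hold at z = 2 (the coefficients have mixed signs, so the terms do not all align in phase there).

M_tri(2) = 66; |p(2)| = 6; equality at z=2: no.


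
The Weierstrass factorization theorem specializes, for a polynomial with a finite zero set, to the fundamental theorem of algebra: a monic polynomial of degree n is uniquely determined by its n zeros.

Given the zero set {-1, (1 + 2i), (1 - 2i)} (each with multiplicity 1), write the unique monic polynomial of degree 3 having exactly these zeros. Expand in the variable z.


The polynomial is p(z) = ∏_{α ∈ S} (z − α), where S = {-1, (1 + 2i), (1 - 2i)}.
Expanding the product yields: p(z) = z^3 -z^2 + 3·z + 5.
Note conjugate pairs combine to real quadratics: (z − (1+2i))(z − (1−2i)) = z² − 2z + 5.
The resulting polynomial has degree 3 and real coefficients as required.

p(z) = z^3 -z^2 + 3·z + 5.


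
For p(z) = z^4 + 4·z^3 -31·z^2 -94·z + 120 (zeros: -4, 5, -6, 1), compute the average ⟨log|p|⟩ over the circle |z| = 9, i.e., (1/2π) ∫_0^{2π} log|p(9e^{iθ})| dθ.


Zeros: -6, -4, 1, 5; r = 9.
Inside |z| < r: -6, -4, 1, 5. Outside (|z| ≥ r): ∅.
p(0) = 120, so log|p(0)| = log(120) = 4.7875.
Apply Jensen: I(r) = log|p(0)| + Σ_k log(r/|z_k|), summed over zeros inside |z| < r.
  log(r/|z_k|) for z_k = -4: log(9/4) = 0.8109
  log(r/|z_k|) for z_k = 5: log(9/5) = 0.5878
  log(r/|z_k|) for z_k = -6: log(9/6) = 0.4055
  log(r/|z_k|) for z_k = 1: log(9/1) = 2.1972
Sum over inside zeros: 4.0014.
I(r) = log|p(0)| + (inside sum) = 4.7875 + 4.0014 = 8.7889.
Closed form (all zeros inside, monic): I(r) = n·log(r) = 4·log(9) = 8.7889. ✓

I(r) ≈ 8.7889.


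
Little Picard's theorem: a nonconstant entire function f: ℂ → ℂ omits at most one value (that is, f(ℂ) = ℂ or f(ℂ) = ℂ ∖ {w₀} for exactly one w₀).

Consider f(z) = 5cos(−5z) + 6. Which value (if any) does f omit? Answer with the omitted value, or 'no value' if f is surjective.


Little Picard bounds the complement of f(ℂ) to at most one point.
cos is entire and surjective onto ℂ: for every w ∈ ℂ, cos(ζ) = w has a solution ζ ∈ ℂ (e.g., via the complex inverse arccos). With ζ = −5z this gives z = ζ/(-5). Then 5·cos(−5z) takes every value in 5·ℂ = ℂ, and adding 6 is a bijection of ℂ. So f is surjective and omits no value. (Note: only on the real line is cos bounded by [−1, 1].)

Omitted value: no value.


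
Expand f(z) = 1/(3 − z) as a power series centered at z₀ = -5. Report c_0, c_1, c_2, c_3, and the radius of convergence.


Let w = z − z₀, so z = z₀ + w.
Then 3 − z = 3 − (z₀ + w) = (3 − z₀) − w = 8 − w.
f(z) = 1/(8 − w) = (1/(8)) · 1/(1 − w/(8)) = Σ_{n≥0} w^n / (8)^(n+1).
So c_n = 1/(8)^(n+1):
  c_0 = 1/(8)^1 = 1/8.
  c_1 = 1/(8)^2 = 1/64.
  c_2 = 1/(8)^3 = 1/512.
  c_3 = 1/(8)^4 = 1/4096.
The series is valid for |w/d| < 1, i.e. |z − z₀| < |d|.
Radius of convergence: R = |3 − z₀| = |8| = 8 (distance from z₀ to the singularity z = 3).

c_0 = 1/8, c_1 = 1/64, c_2 = 1/512, c_3 = 1/4096; R = 8.


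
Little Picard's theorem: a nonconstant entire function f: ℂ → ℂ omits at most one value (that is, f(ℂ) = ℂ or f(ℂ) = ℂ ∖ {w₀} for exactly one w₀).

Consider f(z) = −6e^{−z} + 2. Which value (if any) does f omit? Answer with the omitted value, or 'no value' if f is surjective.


Little Picard bounds the complement of f(ℂ) to at most one point.
e^{−z} is never zero on ℂ, so -6·e^{−z} takes every value in ℂ ∖ {0}. Adding 2 shifts the range to ℂ ∖ {2}. Thus f omits exactly the value 2.

Omitted value: 2.


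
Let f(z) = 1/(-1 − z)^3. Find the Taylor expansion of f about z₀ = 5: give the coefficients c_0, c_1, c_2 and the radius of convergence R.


Let w = z − z₀, so z = z₀ + w.
Then -1 − z = -1 − (z₀ + w) = (-1 − z₀) − w = -6 − w.
f(z) = 1/(-6 − w)^3 = (1/(-6)^3) · (1 − w/(-6))^{−3}.
By the binomial series (1−u)^{−3} = Σ_{n≥0} C(n+2, 2) u^n for |u|<1, with u = w/(-6):
  c_n = C(n+2, 2) / (-6)^(n+3).
  c_0 = 1/(-6)^3 = -1/216.
  c_1 = 3/(-6)^4 = 1/432.
  c_2 = 6/(-6)^5 = -1/1296.
The series is valid for |w/d| < 1, i.e. |z − z₀| < |d|.
Radius of convergence: R = |-1 − z₀| = |-6| = 6 (distance from z₀ to the singularity z = -1).

c_0 = -1/216, c_1 = 1/432, c_2 = -1/1296; R = 6.


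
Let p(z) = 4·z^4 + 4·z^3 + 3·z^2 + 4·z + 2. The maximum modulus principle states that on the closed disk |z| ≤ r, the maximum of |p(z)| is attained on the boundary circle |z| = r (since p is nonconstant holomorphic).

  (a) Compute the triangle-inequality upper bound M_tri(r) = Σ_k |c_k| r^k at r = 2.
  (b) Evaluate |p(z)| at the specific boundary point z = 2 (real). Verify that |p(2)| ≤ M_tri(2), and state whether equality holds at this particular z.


Coefficients: c_0 = 2, c_1 = 4, c_2 = 3, c_3 = 4, c_4 = 4. Radius r = 2.
Part (a). Triangle bound: M_tri(r) = Σ_k |c_k| r^k
  = |2|·2^0 + |4|·2^1 + |3|·2^2 + |4|·2^3 + |4|·2^4
  = 2 + 8 + 12 + 32 + 64 = 118.
This bounds M(r) := max_{|z|=r} |p(z)| from above; equality holds iff all terms c_k z^k can be made to align in phase at a single z on |z|=r.
Part (b). At z = 2 (real, on the circle |z| = r):
  p(2) = (2)·2^0 + (4)·2^1 + (3)·2^2 + (4)·2^3 + (4)·2^4 = 118.
  |p(2)| = 118.
Since all nonzero coefficients share the same sign, |p(2)| = 118 = M_tri(2); the triangle bound is attained at z = 2, so in fact M(r) = 118.

M_tri(2) = 118; |p(2)| = 118; equality at z=2: yes.


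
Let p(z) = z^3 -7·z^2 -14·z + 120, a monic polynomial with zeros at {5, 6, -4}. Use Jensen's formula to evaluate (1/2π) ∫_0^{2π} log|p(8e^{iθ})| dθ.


Zeros: -4, 5, 6; r = 8.
Inside |z| < r: -4, 5, 6. Outside (|z| ≥ r): ∅.
p(0) = 120, so log|p(0)| = log(120) = 4.7875.
Apply Jensen: I(r) = log|p(0)| + Σ_k log(r/|z_k|), summed over zeros inside |z| < r.
  log(r/|z_k|) for z_k = 5: log(8/5) = 0.4700
  log(r/|z_k|) for z_k = 6: log(8/6) = 0.2877
  log(r/|z_k|) for z_k = -4: log(8/4) = 0.6931
Sum over inside zeros: 1.4508.
I(r) = log|p(0)| + (inside sum) = 4.7875 + 1.4508 = 6.2383.
Closed form (all zeros inside, monic): I(r) = n·log(r) = 3·log(8) = 6.2383. ✓

I(r) ≈ 6.2383.


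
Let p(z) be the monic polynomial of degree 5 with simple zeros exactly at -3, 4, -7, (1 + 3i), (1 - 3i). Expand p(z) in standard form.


The polynomial is p(z) = ∏_{α ∈ S} (z − α), where S = {-3, 4, -7, (1 + 3i), (1 - 3i)}.
Expanding the product yields: p(z) = z^5 + 4·z^4 -21·z^3 + 14·z^2 -22·z -840.
Note conjugate pairs combine to real quadratics: (z − (1+3i))(z − (1−3i)) = z² − 2z + 10.
The resulting polynomial has degree 5 and real coefficients as required.

p(z) = z^5 + 4·z^4 -21·z^3 + 14·z^2 -22·z -840.


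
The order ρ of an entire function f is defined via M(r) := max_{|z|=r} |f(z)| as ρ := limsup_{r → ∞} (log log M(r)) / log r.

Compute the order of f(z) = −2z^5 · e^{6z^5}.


M(r) = max_{|z|=r} |-2|·|z|^5·|e^{6z^5}| = 2·r^5 · e^{6r^5} (the factors attain their maxima compatibly on |z|=r). Then log M(r) = log 2 + 5·log r + 6r^5, dominated by the last term, so log log M(r) ~ 5·log r. The polynomial factor -2z^5 contributes only a log r term and does not affect the order. ρ = 5.
Therefore ρ = 5.

Order ρ = 5.


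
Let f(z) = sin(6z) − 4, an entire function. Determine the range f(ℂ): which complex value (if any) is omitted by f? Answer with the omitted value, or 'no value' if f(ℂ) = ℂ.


Little Picard bounds the complement of f(ℂ) to at most one point.
sin is entire and surjective onto ℂ: for every w ∈ ℂ, sin(ζ) = w has a solution ζ ∈ ℂ (e.g., via the complex inverse arcsin). With ζ = 6z this gives z = ζ/(6). Then 1·sin(6z) takes every value in 1·ℂ = ℂ, and adding -4 is a bijection of ℂ. So f is surjective and omits no value. (Note: only on the real line is sin bounded by [−1, 1].)

Omitted value: no value.


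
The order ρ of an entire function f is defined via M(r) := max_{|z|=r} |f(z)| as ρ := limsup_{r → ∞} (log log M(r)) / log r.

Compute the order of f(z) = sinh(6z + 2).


sinh(w) is a linear combination of e^{iw} and e^{−iw} (or e^w, e^{−w} in the hyperbolic case), so |sinh(w)| ≤ e^{|w|}. With w = 6z + 2, |w| ≤ 6|z| + 2 = 6r + 2 on |z| = r, giving M(r) ≤ e^{6r + 2}, so ρ ≤ 1. On a suitable ray (z = it for sin/cos; z = t for sinh/cosh, t real → ∞), |sinh(6z + 2)| grows like e^{6|t|}/2, so ρ ≥ 1. Hence ρ = 1.
Therefore ρ = 1.

Order ρ = 1.


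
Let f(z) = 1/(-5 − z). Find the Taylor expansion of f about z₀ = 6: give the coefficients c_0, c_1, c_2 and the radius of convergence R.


Let w = z − z₀, so z = z₀ + w.
Then -5 − z = -5 − (z₀ + w) = (-5 − z₀) − w = -11 − w.
f(z) = 1/(-11 − w) = (1/(-11)) · 1/(1 − w/(-11)) = Σ_{n≥0} w^n / (-11)^(n+1).
So c_n = 1/(-11)^(n+1):
  c_0 = 1/(-11)^1 = -1/11.
  c_1 = 1/(-11)^2 = 1/121.
  c_2 = 1/(-11)^3 = -1/1331.
The series is valid for |w/d| < 1, i.e. |z − z₀| < |d|.
Radius of convergence: R = |-5 − z₀| = |-11| = 11 (distance from z₀ to the singularity z = -5).

c_0 = -1/11, c_1 = 1/121, c_2 = -1/1331; R = 11.


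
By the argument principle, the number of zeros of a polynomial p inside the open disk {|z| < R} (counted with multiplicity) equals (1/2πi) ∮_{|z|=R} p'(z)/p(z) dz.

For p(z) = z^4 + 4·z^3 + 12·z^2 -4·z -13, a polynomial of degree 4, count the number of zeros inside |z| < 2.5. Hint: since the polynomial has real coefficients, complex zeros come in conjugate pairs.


The zeros of p are: -1, 1, (-2 + 3i), (-2 - 3i).
Their magnitudes are: 1, 1, 3.606, 3.606.
Zeros with |z| < R = 2.5: -1, 1.
Count = 2.
By the argument principle, (1/2πi) ∮_{|z|=R} p'(z)/p(z) dz equals exactly this count.

Number of zeros inside |z| < 2.5: 2.


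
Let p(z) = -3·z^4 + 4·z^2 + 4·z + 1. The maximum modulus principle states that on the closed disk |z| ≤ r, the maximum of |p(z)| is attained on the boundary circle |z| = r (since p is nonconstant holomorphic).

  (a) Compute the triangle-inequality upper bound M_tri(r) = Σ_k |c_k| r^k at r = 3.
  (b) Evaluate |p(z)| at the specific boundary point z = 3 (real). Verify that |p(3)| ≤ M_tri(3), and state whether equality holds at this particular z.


Coefficients: c_0 = 1, c_1 = 4, c_2 = 4, c_3 = 0, c_4 = -3. Radius r = 3.
Part (a). Triangle bound: M_tri(r) = Σ_k |c_k| r^k
  = |1|·3^0 + |4|·3^1 + |4|·3^2 + |0|·3^3 + |-3|·3^4
  = 1 + 12 + 36 + 0 + 243 = 292.
This bounds M(r) := max_{|z|=r} |p(z)| from above; equality holds iff all terms c_k z^k can be made to align in phase at a single z on |z|=r.
Part (b). At z = 3 (real, on the circle |z| = r):
  p(3) = (1)·3^0 + (4)·3^1 + (4)·3^2 + (0)·3^3 + (-3)·3^4 = -194.
  |p(3)| = 194.
Check: |p(3)| = 194 ≤ 292 = M_tri(3). ✓ Equality does not hold at z = 3 (the coefficients have mixed signs, so the terms do not all align in phase there).

M_tri(3) = 292; |p(3)| = 194; equality at z=3: no.


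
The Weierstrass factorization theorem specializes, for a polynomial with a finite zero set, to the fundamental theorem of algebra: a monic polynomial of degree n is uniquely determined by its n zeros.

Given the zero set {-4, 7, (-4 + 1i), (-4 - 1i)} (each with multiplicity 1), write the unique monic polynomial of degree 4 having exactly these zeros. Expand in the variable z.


The polynomial is p(z) = ∏_{α ∈ S} (z − α), where S = {-4, 7, (-4 + 1i), (-4 - 1i)}.
Expanding the product yields: p(z) = z^4 + 5·z^3 -35·z^2 -275·z -476.
Note conjugate pairs combine to real quadratics: (z − (-4+1i))(z − (-4−1i)) = z² + 8z + 17.
The resulting polynomial has degree 4 and real coefficients as required.

p(z) = z^4 + 5·z^3 -35·z^2 -275·z -476.


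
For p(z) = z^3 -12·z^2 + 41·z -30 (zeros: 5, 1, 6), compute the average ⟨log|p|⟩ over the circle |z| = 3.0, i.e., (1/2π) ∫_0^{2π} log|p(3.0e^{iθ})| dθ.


Zeros: 1, 5, 6; r = 3.0.
Inside |z| < r: 1. Outside (|z| ≥ r): 5, 6.
p(0) = -30, so log|p(0)| = log(30) = 3.4012.
Apply Jensen: I(r) = log|p(0)| + Σ_k log(r/|z_k|), summed over zeros inside |z| < r.
  log(r/|z_k|) for z_k = 1: log(3.0/1) = 1.0986
  Outside zeros (5, 6) contribute nothing to the Jensen sum.
Sum over inside zeros: 1.0986.
I(r) = log|p(0)| + (inside sum) = 3.4012 + 1.0986 = 4.4998.
Note: since some zeros are outside |z| ≤ r, the simplified n·log(r) form does NOT apply — only the inside zeros contribute.

I(r) ≈ 4.4998.


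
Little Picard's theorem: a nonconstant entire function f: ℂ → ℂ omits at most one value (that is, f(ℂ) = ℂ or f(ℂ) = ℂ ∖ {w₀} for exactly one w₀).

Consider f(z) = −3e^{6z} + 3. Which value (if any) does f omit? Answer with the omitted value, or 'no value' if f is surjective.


Little Picard bounds the complement of f(ℂ) to at most one point.
e^{6z} is never zero on ℂ, so -3·e^{6z} takes every value in ℂ ∖ {0}. Adding 3 shifts the range to ℂ ∖ {3}. Thus f omits exactly the value 3.

Omitted value: 3.


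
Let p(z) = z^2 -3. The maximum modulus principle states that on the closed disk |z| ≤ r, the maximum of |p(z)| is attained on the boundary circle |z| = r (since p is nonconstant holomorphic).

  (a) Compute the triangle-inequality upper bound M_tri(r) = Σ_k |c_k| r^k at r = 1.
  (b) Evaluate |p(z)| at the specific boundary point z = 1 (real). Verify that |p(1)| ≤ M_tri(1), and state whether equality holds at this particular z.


Coefficients: c_0 = -3, c_1 = 0, c_2 = 1. Radius r = 1.
Part (a). Triangle bound: M_tri(r) = Σ_k |c_k| r^k
  = |-3|·1^0 + |0|·1^1 + |1|·1^2
  = 3 + 0 + 1 = 4.
This bounds M(r) := max_{|z|=r} |p(z)| from above; equality holds iff all terms c_k z^k can be made to align in phase at a single z on |z|=r.
Part (b). At z = 1 (real, on the circle |z| = r):
  p(1) = (-3)·1^0 + (0)·1^1 + (1)·1^2 = -2.
  |p(1)| = 2.
Check: |p(1)| = 2 ≤ 4 = M_tri(1). ✓ Equality does not hold at z = 1 (the coefficients have mixed signs, so the terms do not all align in phase there).

M_tri(1) = 4; |p(1)| = 2; equality at z=1: no.


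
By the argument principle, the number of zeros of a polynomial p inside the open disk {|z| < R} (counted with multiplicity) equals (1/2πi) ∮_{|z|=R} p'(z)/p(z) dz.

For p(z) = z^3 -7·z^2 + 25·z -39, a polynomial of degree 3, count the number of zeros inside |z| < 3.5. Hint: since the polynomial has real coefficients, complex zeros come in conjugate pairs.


The zeros of p are: (2 + 3i), (2 - 3i), 3.
Their magnitudes are: 3.606, 3.606, 3.
Zeros with |z| < R = 3.5: 3.
Count = 1.
By the argument principle, (1/2πi) ∮_{|z|=R} p'(z)/p(z) dz equals exactly this count.

Number of zeros inside |z| < 3.5: 1.


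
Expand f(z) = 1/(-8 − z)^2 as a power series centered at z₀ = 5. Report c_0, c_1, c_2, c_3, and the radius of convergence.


Let w = z − z₀, so z = z₀ + w.
Then -8 − z = -8 − (z₀ + w) = (-8 − z₀) − w = -13 − w.
f(z) = 1/(-13 − w)^2 = (1/(-13)^2) · (1 − w/(-13))^{−2}.
By the binomial series (1−u)^{−2} = Σ_{n≥0} C(n+1, 1) u^n for |u|<1, with u = w/(-13):
  c_n = C(n+1, 1) / (-13)^(n+2).
  c_0 = 1/(-13)^2 = 1/169.
  c_1 = 2/(-13)^3 = -2/2197.
  c_2 = 3/(-13)^4 = 3/28561.
  c_3 = 4/(-13)^5 = -4/371293.
The series is valid for |w/d| < 1, i.e. |z − z₀| < |d|.
Radius of convergence: R = |-8 − z₀| = |-13| = 13 (distance from z₀ to the singularity z = -8).

c_0 = 1/169, c_1 = -2/2197, c_2 = 3/28561, c_3 = -4/371293; R = 13.
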